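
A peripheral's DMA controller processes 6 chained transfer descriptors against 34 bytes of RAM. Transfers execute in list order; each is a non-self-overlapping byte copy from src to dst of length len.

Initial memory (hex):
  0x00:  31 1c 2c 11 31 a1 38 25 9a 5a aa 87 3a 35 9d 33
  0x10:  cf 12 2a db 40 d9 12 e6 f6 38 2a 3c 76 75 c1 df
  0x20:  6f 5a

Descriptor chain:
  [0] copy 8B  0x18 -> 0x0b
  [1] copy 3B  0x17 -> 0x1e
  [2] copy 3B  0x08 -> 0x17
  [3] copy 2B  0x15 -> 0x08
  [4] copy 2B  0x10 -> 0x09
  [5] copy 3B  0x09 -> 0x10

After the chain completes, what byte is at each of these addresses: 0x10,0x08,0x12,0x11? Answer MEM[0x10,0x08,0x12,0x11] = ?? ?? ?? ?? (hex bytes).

  after D0: wrote 8B at 0x0b = f6382a3c7675c1df
  after D1: wrote 3B at 0x1e = e6f638
  after D2: wrote 3B at 0x17 = 9a5aaa
  after D3: wrote 2B at 0x08 = d912
  after D4: wrote 2B at 0x09 = 75c1
  after D5: wrote 3B at 0x10 = 75c1f6
query mem[0x10]=0x75, mem[0x08]=0xd9, mem[0x12]=0xf6, mem[0x11]=0xc1

MEM[0x10,0x08,0x12,0x11] = 75 d9 f6 c1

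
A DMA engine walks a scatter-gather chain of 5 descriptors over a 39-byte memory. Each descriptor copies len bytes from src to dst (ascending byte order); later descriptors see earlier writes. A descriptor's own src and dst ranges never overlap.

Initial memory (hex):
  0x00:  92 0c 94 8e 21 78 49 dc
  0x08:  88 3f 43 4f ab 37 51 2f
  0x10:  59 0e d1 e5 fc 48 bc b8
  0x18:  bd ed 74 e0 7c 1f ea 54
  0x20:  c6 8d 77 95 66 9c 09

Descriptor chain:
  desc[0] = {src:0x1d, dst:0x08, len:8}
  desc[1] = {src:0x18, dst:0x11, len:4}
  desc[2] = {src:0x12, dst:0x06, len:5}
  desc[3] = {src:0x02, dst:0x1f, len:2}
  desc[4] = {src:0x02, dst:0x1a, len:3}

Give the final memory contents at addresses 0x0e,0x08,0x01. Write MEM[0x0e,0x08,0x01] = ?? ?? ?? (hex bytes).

[0] 0x1d->0x08 len=8 : 1f ea 54 c6 8d 77 95 66
[1] 0x18->0x11 len=4 : bd ed 74 e0
[2] 0x12->0x06 len=5 : ed 74 e0 48 bc
[3] 0x02->0x1f len=2 : 94 8e
[4] 0x02->0x1a len=3 : 94 8e 21
query mem[0x0e]=0x95, mem[0x08]=0xe0, mem[0x01]=0x0c

MEM[0x0e,0x08,0x01] = 95 e0 0c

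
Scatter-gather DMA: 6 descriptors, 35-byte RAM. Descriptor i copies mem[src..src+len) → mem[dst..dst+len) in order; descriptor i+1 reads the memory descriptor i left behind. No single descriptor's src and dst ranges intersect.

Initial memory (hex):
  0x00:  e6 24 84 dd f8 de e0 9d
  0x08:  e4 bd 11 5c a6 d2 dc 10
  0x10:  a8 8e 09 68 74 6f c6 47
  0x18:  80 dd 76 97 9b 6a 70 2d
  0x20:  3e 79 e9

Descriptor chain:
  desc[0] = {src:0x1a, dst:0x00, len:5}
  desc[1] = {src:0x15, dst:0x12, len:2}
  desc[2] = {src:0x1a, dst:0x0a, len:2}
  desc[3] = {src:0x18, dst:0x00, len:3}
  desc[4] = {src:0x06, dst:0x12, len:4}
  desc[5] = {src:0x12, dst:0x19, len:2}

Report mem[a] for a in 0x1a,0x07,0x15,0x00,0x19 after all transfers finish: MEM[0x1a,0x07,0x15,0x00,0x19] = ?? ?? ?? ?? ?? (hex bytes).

  after D0: wrote 5B at 0x00 = 76979b6a70
  after D1: wrote 2B at 0x12 = 6fc6
  after D2: wrote 2B at 0x0a = 7697
  after D3: wrote 3B at 0x00 = 80dd76
  after D4: wrote 4B at 0x12 = e09de4bd
  after D5: wrote 2B at 0x19 = e09d
query mem[0x1a]=0x9d, mem[0x07]=0x9d, mem[0x15]=0xbd, mem[0x00]=0x80, mem[0x19]=0xe0

MEM[0x1a,0x07,0x15,0x00,0x19] = 9d 9d bd 80 e0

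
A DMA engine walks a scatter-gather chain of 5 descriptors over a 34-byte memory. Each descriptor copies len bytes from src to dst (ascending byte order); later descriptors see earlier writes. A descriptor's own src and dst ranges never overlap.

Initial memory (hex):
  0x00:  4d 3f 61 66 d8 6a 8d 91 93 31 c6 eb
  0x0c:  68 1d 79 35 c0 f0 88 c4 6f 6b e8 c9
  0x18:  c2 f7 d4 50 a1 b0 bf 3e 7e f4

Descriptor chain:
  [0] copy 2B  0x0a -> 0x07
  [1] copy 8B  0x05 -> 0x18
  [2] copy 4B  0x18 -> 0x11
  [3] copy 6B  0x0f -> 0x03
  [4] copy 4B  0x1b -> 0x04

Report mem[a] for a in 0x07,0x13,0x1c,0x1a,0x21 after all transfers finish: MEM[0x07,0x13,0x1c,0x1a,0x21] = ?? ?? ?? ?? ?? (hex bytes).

MEM[0x07,0x13,0x1c,0x1a,0x21] = eb c6 31 c6 f4

  after D0: wrote 2B at 0x07 = c6eb
  after D1: wrote 8B at 0x18 = 6a8dc6eb31c6eb68
  after D2: wrote 4B at 0x11 = 6a8dc6eb
  after D3: wrote 6B at 0x03 = 35c06a8dc6eb
  after D4: wrote 4B at 0x04 = eb31c6eb
query mem[0x07]=0xeb, mem[0x13]=0xc6, mem[0x1c]=0x31, mem[0x1a]=0xc6, mem[0x21]=0xf4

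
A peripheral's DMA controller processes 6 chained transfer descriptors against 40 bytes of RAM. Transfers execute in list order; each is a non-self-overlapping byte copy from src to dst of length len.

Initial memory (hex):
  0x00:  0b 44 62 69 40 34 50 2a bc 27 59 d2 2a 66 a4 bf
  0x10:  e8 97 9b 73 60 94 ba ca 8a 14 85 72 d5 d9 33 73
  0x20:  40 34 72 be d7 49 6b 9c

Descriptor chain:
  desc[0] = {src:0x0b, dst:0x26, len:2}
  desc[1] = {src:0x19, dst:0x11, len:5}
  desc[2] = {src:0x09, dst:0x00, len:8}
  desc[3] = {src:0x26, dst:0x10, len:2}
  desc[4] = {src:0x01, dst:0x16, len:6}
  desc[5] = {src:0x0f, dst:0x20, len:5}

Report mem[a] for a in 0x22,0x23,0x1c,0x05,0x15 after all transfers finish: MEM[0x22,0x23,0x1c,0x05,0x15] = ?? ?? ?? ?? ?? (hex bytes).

D0: mem[0x26..0x27] <- [d2 2a]
D1: mem[0x11..0x15] <- [14 85 72 d5 d9]
D2: mem[0x00..0x07] <- [27 59 d2 2a 66 a4 bf e8]
D3: mem[0x10..0x11] <- [d2 2a]
D4: mem[0x16..0x1b] <- [59 d2 2a 66 a4 bf]
D5: mem[0x20..0x24] <- [bf d2 2a 85 72]
query mem[0x22]=0x2a, mem[0x23]=0x85, mem[0x1c]=0xd5, mem[0x05]=0xa4, mem[0x15]=0xd9

MEM[0x22,0x23,0x1c,0x05,0x15] = 2a 85 d5 a4 d9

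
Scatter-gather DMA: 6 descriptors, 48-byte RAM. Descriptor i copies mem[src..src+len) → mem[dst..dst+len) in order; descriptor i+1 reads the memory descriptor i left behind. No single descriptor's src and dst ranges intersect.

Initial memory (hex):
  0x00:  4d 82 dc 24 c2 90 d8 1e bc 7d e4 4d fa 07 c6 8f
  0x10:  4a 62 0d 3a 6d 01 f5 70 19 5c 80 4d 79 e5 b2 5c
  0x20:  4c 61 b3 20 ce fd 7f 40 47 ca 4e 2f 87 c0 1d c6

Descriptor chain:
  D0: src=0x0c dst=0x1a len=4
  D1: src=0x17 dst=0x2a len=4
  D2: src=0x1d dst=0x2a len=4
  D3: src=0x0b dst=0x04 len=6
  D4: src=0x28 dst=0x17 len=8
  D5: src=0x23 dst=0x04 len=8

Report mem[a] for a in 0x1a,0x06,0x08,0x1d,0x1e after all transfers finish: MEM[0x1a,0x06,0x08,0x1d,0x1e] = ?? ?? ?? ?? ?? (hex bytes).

MEM[0x1a,0x06,0x08,0x1d,0x1e] = b2 fd 40 1d c6

  after D0: wrote 4B at 0x1a = fa07c68f
  after D1: wrote 4B at 0x2a = 70195cfa
  after D2: wrote 4B at 0x2a = 8fb25c4c
  after D3: wrote 6B at 0x04 = 4dfa07c68f4a
  after D4: wrote 8B at 0x17 = 47ca8fb25c4c1dc6
  after D5: wrote 8B at 0x04 = 20cefd7f4047ca8f
query mem[0x1a]=0xb2, mem[0x06]=0xfd, mem[0x08]=0x40, mem[0x1d]=0x1d, mem[0x1e]=0xc6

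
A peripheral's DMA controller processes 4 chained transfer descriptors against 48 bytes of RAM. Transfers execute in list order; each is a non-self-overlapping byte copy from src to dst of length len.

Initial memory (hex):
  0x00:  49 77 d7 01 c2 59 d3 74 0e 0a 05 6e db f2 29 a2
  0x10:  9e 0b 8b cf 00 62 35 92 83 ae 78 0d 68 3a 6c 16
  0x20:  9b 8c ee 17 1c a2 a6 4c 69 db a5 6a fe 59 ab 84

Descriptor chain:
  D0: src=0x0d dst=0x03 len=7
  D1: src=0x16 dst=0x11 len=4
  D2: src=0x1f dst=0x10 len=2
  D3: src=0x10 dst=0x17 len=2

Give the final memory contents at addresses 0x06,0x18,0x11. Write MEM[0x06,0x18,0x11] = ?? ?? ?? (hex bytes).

  after D0: wrote 7B at 0x03 = f229a29e0b8bcf
  after D1: wrote 4B at 0x11 = 359283ae
  after D2: wrote 2B at 0x10 = 169b
  after D3: wrote 2B at 0x17 = 169b
query mem[0x06]=0x9e, mem[0x18]=0x9b, mem[0x11]=0x9b

MEM[0x06,0x18,0x11] = 9e 9b 9b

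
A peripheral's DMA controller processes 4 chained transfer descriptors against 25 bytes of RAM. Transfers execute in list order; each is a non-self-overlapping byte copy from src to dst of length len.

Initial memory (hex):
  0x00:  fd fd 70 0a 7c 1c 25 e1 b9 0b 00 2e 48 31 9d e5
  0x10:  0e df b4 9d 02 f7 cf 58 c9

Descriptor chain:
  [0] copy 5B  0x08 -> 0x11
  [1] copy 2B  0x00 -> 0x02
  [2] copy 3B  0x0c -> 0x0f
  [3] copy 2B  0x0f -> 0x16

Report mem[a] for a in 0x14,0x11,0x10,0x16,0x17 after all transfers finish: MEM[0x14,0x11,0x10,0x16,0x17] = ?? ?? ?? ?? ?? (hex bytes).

MEM[0x14,0x11,0x10,0x16,0x17] = 2e 9d 31 48 31

[0] 0x08->0x11 len=5 : b9 0b 00 2e 48
[1] 0x00->0x02 len=2 : fd fd
[2] 0x0c->0x0f len=3 : 48 31 9d
[3] 0x0f->0x16 len=2 : 48 31
query mem[0x14]=0x2e, mem[0x11]=0x9d, mem[0x10]=0x31, mem[0x16]=0x48, mem[0x17]=0x31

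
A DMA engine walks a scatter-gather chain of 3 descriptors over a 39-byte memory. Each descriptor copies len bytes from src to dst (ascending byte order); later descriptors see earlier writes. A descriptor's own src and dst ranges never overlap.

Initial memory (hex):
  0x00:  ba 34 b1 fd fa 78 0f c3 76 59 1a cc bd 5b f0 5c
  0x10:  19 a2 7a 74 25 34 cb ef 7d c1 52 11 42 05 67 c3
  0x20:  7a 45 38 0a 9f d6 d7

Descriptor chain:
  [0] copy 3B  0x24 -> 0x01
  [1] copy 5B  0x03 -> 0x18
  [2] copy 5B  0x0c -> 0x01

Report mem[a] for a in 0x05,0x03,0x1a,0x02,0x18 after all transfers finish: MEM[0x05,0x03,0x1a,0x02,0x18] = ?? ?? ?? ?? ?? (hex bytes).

MEM[0x05,0x03,0x1a,0x02,0x18] = 19 f0 78 5b d7

D0: mem[0x01..0x03] <- [9f d6 d7]
D1: mem[0x18..0x1c] <- [d7 fa 78 0f c3]
D2: mem[0x01..0x05] <- [bd 5b f0 5c 19]
query mem[0x05]=0x19, mem[0x03]=0xf0, mem[0x1a]=0x78, mem[0x02]=0x5b, mem[0x18]=0xd7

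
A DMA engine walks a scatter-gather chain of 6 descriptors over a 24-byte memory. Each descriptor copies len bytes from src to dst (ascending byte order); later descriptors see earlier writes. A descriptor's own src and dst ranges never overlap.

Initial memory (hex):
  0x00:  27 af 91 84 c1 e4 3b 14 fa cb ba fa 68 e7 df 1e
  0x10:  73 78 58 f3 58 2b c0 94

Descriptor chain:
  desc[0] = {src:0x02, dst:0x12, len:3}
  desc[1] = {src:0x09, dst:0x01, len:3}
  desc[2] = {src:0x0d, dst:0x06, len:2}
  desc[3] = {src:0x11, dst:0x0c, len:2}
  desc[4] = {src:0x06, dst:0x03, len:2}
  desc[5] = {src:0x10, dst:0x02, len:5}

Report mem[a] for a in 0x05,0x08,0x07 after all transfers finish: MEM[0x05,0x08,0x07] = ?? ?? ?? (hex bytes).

MEM[0x05,0x08,0x07] = 84 fa df

#0 dst[0x12+3] := {0x91,0x84,0xc1}
#1 dst[0x01+3] := {0xcb,0xba,0xfa}
#2 dst[0x06+2] := {0xe7,0xdf}
#3 dst[0x0c+2] := {0x78,0x91}
#4 dst[0x03+2] := {0xe7,0xdf}
#5 dst[0x02+5] := {0x73,0x78,0x91,0x84,0xc1}
query mem[0x05]=0x84, mem[0x08]=0xfa, mem[0x07]=0xdf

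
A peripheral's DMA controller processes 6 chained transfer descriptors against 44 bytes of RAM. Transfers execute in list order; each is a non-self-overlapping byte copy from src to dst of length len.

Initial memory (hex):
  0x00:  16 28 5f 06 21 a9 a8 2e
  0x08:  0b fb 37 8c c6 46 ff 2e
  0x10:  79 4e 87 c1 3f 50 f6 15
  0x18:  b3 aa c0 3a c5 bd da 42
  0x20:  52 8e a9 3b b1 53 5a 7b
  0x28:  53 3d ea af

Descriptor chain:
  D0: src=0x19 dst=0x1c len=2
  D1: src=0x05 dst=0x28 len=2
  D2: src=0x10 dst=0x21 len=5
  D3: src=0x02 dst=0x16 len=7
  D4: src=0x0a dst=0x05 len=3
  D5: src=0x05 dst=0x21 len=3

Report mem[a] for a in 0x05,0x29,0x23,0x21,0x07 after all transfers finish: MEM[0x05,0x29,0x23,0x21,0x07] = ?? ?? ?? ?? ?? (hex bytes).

  after D0: wrote 2B at 0x1c = aac0
  after D1: wrote 2B at 0x28 = a9a8
  after D2: wrote 5B at 0x21 = 794e87c13f
  after D3: wrote 7B at 0x16 = 5f0621a9a82e0b
  after D4: wrote 3B at 0x05 = 378cc6
  after D5: wrote 3B at 0x21 = 378cc6
query mem[0x05]=0x37, mem[0x29]=0xa8, mem[0x23]=0xc6, mem[0x21]=0x37, mem[0x07]=0xc6

MEM[0x05,0x29,0x23,0x21,0x07] = 37 a8 c6 37 c6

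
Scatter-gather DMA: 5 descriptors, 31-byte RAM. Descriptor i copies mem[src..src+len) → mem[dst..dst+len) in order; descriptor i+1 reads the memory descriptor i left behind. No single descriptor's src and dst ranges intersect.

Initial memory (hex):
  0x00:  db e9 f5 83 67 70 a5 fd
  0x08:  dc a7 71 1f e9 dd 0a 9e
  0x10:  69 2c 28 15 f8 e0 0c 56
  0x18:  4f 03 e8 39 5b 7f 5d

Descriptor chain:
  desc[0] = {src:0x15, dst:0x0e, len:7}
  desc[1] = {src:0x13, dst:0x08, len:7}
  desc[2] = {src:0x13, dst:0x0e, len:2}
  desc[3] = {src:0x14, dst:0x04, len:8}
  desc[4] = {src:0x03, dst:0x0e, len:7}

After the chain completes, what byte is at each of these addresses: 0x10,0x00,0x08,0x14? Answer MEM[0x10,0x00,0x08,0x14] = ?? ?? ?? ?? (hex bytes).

[0] 0x15->0x0e len=7 : e0 0c 56 4f 03 e8 39
[1] 0x13->0x08 len=7 : e8 39 e0 0c 56 4f 03
[2] 0x13->0x0e len=2 : e8 39
[3] 0x14->0x04 len=8 : 39 e0 0c 56 4f 03 e8 39
[4] 0x03->0x0e len=7 : 83 39 e0 0c 56 4f 03
query mem[0x10]=0xe0, mem[0x00]=0xdb, mem[0x08]=0x4f, mem[0x14]=0x03

MEM[0x10,0x00,0x08,0x14] = e0 db 4f 03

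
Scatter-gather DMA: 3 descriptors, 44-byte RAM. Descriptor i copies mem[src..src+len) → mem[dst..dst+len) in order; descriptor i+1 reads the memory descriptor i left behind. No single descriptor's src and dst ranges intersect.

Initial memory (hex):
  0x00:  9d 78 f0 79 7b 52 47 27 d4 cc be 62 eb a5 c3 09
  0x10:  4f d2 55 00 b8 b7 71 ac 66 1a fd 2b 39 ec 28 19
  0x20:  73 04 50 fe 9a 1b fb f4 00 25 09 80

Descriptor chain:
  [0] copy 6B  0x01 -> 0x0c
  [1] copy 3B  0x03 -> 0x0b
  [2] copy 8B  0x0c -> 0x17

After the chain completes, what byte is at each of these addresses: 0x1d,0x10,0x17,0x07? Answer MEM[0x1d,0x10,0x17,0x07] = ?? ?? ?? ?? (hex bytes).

#0 dst[0x0c+6] := {0x78,0xf0,0x79,0x7b,0x52,0x47}
#1 dst[0x0b+3] := {0x79,0x7b,0x52}
#2 dst[0x17+8] := {0x7b,0x52,0x79,0x7b,0x52,0x47,0x55,0x00}
query mem[0x1d]=0x55, mem[0x10]=0x52, mem[0x17]=0x7b, mem[0x07]=0x27

MEM[0x1d,0x10,0x17,0x07] = 55 52 7b 27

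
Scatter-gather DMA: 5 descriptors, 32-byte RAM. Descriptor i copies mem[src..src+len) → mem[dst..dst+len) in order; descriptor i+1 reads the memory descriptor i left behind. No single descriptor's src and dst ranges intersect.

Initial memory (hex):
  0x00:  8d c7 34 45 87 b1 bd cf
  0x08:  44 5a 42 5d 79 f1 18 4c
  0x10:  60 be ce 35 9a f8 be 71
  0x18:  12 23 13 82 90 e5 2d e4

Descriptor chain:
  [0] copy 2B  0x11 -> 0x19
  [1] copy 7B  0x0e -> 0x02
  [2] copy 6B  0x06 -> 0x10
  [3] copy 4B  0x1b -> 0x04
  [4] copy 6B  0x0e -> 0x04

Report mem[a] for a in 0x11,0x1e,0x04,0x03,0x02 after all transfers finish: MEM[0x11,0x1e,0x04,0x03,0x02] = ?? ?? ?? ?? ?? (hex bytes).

[0] 0x11->0x19 len=2 : be ce
[1] 0x0e->0x02 len=7 : 18 4c 60 be ce 35 9a
[2] 0x06->0x10 len=6 : ce 35 9a 5a 42 5d
[3] 0x1b->0x04 len=4 : 82 90 e5 2d
[4] 0x0e->0x04 len=6 : 18 4c ce 35 9a 5a
query mem[0x11]=0x35, mem[0x1e]=0x2d, mem[0x04]=0x18, mem[0x03]=0x4c, mem[0x02]=0x18

MEM[0x11,0x1e,0x04,0x03,0x02] = 35 2d 18 4c 18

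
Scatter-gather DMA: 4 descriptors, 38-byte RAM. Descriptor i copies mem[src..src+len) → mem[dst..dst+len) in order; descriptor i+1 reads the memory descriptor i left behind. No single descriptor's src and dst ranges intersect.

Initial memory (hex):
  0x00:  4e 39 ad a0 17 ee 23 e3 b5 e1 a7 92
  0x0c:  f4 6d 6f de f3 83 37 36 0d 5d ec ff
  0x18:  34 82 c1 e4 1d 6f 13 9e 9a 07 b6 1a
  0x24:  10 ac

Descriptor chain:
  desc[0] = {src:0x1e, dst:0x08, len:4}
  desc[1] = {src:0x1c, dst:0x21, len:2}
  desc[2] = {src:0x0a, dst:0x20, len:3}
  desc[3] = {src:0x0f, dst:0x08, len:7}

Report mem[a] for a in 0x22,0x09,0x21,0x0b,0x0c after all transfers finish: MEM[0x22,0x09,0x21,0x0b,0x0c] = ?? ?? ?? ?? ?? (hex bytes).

  after D0: wrote 4B at 0x08 = 139e9a07
  after D1: wrote 2B at 0x21 = 1d6f
  after D2: wrote 3B at 0x20 = 9a07f4
  after D3: wrote 7B at 0x08 = def38337360d5d
query mem[0x22]=0xf4, mem[0x09]=0xf3, mem[0x21]=0x07, mem[0x0b]=0x37, mem[0x0c]=0x36

MEM[0x22,0x09,0x21,0x0b,0x0c] = f4 f3 07 37 36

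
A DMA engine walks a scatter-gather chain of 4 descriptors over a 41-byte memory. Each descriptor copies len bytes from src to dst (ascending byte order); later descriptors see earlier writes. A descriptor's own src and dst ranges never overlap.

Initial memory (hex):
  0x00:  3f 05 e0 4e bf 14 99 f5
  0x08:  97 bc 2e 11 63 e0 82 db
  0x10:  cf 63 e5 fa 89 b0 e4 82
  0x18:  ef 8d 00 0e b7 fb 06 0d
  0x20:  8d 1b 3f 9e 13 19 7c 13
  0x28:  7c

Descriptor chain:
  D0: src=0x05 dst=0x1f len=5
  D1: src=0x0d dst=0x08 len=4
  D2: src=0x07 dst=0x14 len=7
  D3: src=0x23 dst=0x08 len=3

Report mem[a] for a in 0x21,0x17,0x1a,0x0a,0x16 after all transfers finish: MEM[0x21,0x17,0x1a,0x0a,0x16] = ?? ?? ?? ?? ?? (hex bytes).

MEM[0x21,0x17,0x1a,0x0a,0x16] = f5 db e0 19 82

#0 dst[0x1f+5] := {0x14,0x99,0xf5,0x97,0xbc}
#1 dst[0x08+4] := {0xe0,0x82,0xdb,0xcf}
#2 dst[0x14+7] := {0xf5,0xe0,0x82,0xdb,0xcf,0x63,0xe0}
#3 dst[0x08+3] := {0xbc,0x13,0x19}
query mem[0x21]=0xf5, mem[0x17]=0xdb, mem[0x1a]=0xe0, mem[0x0a]=0x19, mem[0x16]=0x82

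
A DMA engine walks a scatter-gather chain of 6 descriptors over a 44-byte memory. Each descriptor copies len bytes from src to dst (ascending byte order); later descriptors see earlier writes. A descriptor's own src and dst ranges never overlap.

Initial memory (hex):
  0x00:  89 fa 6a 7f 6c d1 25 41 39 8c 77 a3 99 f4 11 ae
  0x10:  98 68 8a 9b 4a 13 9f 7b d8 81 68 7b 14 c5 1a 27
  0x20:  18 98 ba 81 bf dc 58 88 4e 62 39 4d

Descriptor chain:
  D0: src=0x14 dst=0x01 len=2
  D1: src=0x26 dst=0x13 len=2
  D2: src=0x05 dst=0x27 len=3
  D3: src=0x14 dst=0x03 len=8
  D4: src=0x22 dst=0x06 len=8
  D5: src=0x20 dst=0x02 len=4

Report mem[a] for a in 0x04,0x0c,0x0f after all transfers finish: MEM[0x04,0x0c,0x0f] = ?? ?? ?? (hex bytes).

MEM[0x04,0x0c,0x0f] = ba 25 ae

#0 dst[0x01+2] := {0x4a,0x13}
#1 dst[0x13+2] := {0x58,0x88}
#2 dst[0x27+3] := {0xd1,0x25,0x41}
#3 dst[0x03+8] := {0x88,0x13,0x9f,0x7b,0xd8,0x81,0x68,0x7b}
#4 dst[0x06+8] := {0xba,0x81,0xbf,0xdc,0x58,0xd1,0x25,0x41}
#5 dst[0x02+4] := {0x18,0x98,0xba,0x81}
query mem[0x04]=0xba, mem[0x0c]=0x25, mem[0x0f]=0xae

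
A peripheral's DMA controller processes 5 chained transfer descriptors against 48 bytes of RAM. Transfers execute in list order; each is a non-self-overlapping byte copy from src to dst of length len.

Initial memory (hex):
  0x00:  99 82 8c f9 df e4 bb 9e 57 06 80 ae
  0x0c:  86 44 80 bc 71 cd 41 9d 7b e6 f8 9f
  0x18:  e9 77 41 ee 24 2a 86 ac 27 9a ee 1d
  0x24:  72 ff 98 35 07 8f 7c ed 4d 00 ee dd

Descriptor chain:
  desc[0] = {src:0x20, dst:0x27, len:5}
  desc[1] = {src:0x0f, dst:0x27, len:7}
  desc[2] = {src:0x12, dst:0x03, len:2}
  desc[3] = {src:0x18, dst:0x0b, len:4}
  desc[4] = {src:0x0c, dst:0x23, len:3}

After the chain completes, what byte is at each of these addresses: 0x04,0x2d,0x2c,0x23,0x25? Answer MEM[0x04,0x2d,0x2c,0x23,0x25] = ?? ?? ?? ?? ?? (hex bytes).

  after D0: wrote 5B at 0x27 = 279aee1d72
  after D1: wrote 7B at 0x27 = bc71cd419d7be6
  after D2: wrote 2B at 0x03 = 419d
  after D3: wrote 4B at 0x0b = e97741ee
  after D4: wrote 3B at 0x23 = 7741ee
query mem[0x04]=0x9d, mem[0x2d]=0xe6, mem[0x2c]=0x7b, mem[0x23]=0x77, mem[0x25]=0xee

MEM[0x04,0x2d,0x2c,0x23,0x25] = 9d e6 7b 77 ee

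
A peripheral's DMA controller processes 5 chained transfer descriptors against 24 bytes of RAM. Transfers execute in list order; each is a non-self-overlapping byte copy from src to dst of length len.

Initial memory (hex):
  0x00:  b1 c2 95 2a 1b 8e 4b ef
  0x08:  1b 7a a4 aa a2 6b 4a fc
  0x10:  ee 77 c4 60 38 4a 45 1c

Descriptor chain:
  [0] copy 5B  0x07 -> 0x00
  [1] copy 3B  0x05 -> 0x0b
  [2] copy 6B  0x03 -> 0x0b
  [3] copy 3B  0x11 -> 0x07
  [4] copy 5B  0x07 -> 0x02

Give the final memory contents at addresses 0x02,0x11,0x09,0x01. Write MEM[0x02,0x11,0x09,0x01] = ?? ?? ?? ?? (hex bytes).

#0 dst[0x00+5] := {0xef,0x1b,0x7a,0xa4,0xaa}
#1 dst[0x0b+3] := {0x8e,0x4b,0xef}
#2 dst[0x0b+6] := {0xa4,0xaa,0x8e,0x4b,0xef,0x1b}
#3 dst[0x07+3] := {0x77,0xc4,0x60}
#4 dst[0x02+5] := {0x77,0xc4,0x60,0xa4,0xa4}
query mem[0x02]=0x77, mem[0x11]=0x77, mem[0x09]=0x60, mem[0x01]=0x1b

MEM[0x02,0x11,0x09,0x01] = 77 77 60 1b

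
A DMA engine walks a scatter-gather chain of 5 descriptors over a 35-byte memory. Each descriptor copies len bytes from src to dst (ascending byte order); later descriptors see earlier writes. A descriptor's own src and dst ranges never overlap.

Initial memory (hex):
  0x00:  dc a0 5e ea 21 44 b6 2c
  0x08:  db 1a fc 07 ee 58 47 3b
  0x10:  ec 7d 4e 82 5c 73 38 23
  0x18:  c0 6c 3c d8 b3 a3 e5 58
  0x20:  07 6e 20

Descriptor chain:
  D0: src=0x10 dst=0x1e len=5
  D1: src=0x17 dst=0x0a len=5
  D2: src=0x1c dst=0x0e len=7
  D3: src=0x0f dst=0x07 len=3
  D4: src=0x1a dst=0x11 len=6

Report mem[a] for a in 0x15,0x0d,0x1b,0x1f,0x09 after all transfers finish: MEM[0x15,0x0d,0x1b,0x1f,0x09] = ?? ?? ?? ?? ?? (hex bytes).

[0] 0x10->0x1e len=5 : ec 7d 4e 82 5c
[1] 0x17->0x0a len=5 : 23 c0 6c 3c d8
[2] 0x1c->0x0e len=7 : b3 a3 ec 7d 4e 82 5c
[3] 0x0f->0x07 len=3 : a3 ec 7d
[4] 0x1a->0x11 len=6 : 3c d8 b3 a3 ec 7d
query mem[0x15]=0xec, mem[0x0d]=0x3c, mem[0x1b]=0xd8, mem[0x1f]=0x7d, mem[0x09]=0x7d

MEM[0x15,0x0d,0x1b,0x1f,0x09] = ec 3c d8 7d 7d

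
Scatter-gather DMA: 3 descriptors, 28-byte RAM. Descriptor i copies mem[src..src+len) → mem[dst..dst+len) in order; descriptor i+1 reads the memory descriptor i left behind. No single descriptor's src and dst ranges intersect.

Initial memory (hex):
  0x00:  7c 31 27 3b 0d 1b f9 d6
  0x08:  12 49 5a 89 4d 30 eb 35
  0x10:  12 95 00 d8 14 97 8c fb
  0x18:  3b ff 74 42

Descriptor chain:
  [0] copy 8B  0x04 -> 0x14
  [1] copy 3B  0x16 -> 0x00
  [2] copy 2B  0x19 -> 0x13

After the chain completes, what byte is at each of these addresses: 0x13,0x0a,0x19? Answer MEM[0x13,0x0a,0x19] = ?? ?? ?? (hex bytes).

#0 dst[0x14+8] := {0x0d,0x1b,0xf9,0xd6,0x12,0x49,0x5a,0x89}
#1 dst[0x00+3] := {0xf9,0xd6,0x12}
#2 dst[0x13+2] := {0x49,0x5a}
query mem[0x13]=0x49, mem[0x0a]=0x5a, mem[0x19]=0x49

MEM[0x13,0x0a,0x19] = 49 5a 49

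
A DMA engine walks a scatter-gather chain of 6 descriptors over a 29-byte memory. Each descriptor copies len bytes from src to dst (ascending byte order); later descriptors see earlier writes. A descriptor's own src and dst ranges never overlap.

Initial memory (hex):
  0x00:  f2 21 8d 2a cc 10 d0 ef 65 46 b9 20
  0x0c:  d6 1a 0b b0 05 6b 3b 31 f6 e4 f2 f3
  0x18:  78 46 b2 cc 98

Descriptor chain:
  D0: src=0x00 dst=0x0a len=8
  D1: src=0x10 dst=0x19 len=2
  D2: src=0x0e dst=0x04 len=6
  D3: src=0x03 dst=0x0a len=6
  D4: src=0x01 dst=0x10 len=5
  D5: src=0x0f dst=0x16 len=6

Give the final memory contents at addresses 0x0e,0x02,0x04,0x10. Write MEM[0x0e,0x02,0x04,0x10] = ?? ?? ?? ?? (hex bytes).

MEM[0x0e,0x02,0x04,0x10] = ef 8d cc 21

[0] 0x00->0x0a len=8 : f2 21 8d 2a cc 10 d0 ef
[1] 0x10->0x19 len=2 : d0 ef
[2] 0x0e->0x04 len=6 : cc 10 d0 ef 3b 31
[3] 0x03->0x0a len=6 : 2a cc 10 d0 ef 3b
[4] 0x01->0x10 len=5 : 21 8d 2a cc 10
[5] 0x0f->0x16 len=6 : 3b 21 8d 2a cc 10
query mem[0x0e]=0xef, mem[0x02]=0x8d, mem[0x04]=0xcc, mem[0x10]=0x21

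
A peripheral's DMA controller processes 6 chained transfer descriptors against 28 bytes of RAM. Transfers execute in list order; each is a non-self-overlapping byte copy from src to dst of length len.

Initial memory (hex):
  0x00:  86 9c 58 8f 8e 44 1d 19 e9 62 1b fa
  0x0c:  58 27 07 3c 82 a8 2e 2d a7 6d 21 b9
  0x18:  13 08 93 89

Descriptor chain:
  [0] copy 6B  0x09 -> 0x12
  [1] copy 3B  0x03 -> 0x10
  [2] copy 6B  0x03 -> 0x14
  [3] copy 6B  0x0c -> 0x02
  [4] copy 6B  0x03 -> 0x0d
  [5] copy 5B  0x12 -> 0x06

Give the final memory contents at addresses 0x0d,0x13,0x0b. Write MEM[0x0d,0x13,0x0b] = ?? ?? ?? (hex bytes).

[0] 0x09->0x12 len=6 : 62 1b fa 58 27 07
[1] 0x03->0x10 len=3 : 8f 8e 44
[2] 0x03->0x14 len=6 : 8f 8e 44 1d 19 e9
[3] 0x0c->0x02 len=6 : 58 27 07 3c 8f 8e
[4] 0x03->0x0d len=6 : 27 07 3c 8f 8e e9
[5] 0x12->0x06 len=5 : e9 1b 8f 8e 44
query mem[0x0d]=0x27, mem[0x13]=0x1b, mem[0x0b]=0xfa

MEM[0x0d,0x13,0x0b] = 27 1b fa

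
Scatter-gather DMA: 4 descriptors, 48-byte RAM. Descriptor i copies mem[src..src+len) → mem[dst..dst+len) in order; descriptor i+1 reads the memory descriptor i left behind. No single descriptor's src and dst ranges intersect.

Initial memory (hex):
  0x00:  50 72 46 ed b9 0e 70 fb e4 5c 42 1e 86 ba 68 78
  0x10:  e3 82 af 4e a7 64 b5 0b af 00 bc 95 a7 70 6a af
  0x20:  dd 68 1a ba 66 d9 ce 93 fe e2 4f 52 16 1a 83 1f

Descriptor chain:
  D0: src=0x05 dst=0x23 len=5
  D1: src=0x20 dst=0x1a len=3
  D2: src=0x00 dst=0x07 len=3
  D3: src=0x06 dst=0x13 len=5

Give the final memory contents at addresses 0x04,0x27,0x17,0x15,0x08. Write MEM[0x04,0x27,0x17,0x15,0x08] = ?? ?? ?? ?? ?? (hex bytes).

MEM[0x04,0x27,0x17,0x15,0x08] = b9 5c 42 72 72

[0] 0x05->0x23 len=5 : 0e 70 fb e4 5c
[1] 0x20->0x1a len=3 : dd 68 1a
[2] 0x00->0x07 len=3 : 50 72 46
[3] 0x06->0x13 len=5 : 70 50 72 46 42
query mem[0x04]=0xb9, mem[0x27]=0x5c, mem[0x17]=0x42, mem[0x15]=0x72, mem[0x08]=0x72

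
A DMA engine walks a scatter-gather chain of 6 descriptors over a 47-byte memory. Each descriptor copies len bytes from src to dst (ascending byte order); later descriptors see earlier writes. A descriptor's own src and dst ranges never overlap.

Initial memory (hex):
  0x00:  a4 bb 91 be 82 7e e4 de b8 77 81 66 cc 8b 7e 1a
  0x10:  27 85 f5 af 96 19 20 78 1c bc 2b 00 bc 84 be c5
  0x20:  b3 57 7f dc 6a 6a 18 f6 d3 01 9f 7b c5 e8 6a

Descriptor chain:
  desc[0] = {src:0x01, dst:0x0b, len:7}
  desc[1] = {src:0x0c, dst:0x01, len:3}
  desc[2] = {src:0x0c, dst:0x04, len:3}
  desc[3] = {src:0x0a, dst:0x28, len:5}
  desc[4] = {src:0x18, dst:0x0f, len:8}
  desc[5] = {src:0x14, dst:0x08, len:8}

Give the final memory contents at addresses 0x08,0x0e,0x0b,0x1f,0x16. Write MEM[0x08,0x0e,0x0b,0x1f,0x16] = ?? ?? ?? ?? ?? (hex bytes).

MEM[0x08,0x0e,0x0b,0x1f,0x16] = 84 2b 78 c5 c5

[0] 0x01->0x0b len=7 : bb 91 be 82 7e e4 de
[1] 0x0c->0x01 len=3 : 91 be 82
[2] 0x0c->0x04 len=3 : 91 be 82
[3] 0x0a->0x28 len=5 : 81 bb 91 be 82
[4] 0x18->0x0f len=8 : 1c bc 2b 00 bc 84 be c5
[5] 0x14->0x08 len=8 : 84 be c5 78 1c bc 2b 00
query mem[0x08]=0x84, mem[0x0e]=0x2b, mem[0x0b]=0x78, mem[0x1f]=0xc5, mem[0x16]=0xc5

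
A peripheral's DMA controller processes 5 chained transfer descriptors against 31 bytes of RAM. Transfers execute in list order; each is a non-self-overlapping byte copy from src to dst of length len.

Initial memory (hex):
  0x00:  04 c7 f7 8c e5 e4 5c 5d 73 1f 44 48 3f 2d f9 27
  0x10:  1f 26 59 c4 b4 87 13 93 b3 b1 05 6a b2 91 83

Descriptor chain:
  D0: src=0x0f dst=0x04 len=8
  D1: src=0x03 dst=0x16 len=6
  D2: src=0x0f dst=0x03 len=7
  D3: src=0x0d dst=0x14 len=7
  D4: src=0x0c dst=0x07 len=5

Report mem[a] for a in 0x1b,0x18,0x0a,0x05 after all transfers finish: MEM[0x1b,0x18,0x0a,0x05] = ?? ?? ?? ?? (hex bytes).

#0 dst[0x04+8] := {0x27,0x1f,0x26,0x59,0xc4,0xb4,0x87,0x13}
#1 dst[0x16+6] := {0x8c,0x27,0x1f,0x26,0x59,0xc4}
#2 dst[0x03+7] := {0x27,0x1f,0x26,0x59,0xc4,0xb4,0x87}
#3 dst[0x14+7] := {0x2d,0xf9,0x27,0x1f,0x26,0x59,0xc4}
#4 dst[0x07+5] := {0x3f,0x2d,0xf9,0x27,0x1f}
query mem[0x1b]=0xc4, mem[0x18]=0x26, mem[0x0a]=0x27, mem[0x05]=0x26

MEM[0x1b,0x18,0x0a,0x05] = c4 26 27 26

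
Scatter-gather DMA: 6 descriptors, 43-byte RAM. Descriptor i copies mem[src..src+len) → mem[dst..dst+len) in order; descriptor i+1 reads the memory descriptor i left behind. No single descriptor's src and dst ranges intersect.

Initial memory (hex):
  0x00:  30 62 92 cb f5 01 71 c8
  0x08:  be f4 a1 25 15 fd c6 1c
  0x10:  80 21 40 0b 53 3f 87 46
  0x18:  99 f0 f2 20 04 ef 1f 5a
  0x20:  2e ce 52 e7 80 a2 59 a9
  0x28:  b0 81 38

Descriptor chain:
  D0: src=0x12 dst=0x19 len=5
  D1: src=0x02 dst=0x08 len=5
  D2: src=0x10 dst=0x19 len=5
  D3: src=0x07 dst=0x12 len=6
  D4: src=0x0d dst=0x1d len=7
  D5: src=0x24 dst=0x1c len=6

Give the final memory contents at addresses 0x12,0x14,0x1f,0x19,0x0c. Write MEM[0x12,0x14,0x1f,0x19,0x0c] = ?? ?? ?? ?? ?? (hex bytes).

MEM[0x12,0x14,0x1f,0x19,0x0c] = c8 cb a9 80 71

  after D0: wrote 5B at 0x19 = 400b533f87
  after D1: wrote 5B at 0x08 = 92cbf50171
  after D2: wrote 5B at 0x19 = 8021400b53
  after D3: wrote 6B at 0x12 = c892cbf50171
  after D4: wrote 7B at 0x1d = fdc61c8021c892
  after D5: wrote 6B at 0x1c = 80a259a9b081
query mem[0x12]=0xc8, mem[0x14]=0xcb, mem[0x1f]=0xa9, mem[0x19]=0x80, mem[0x0c]=0x71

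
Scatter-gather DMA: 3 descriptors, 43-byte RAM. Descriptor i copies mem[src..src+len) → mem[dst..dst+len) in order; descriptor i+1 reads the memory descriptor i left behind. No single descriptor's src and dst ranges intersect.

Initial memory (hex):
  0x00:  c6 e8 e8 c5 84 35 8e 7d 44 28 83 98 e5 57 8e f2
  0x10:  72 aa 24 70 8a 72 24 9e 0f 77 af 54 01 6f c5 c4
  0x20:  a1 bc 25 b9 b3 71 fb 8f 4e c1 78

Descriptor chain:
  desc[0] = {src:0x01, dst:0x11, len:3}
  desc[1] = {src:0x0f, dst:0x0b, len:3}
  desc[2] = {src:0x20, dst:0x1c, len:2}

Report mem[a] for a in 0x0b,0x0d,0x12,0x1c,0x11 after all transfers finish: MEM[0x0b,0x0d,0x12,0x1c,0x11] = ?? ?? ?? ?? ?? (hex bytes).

MEM[0x0b,0x0d,0x12,0x1c,0x11] = f2 e8 e8 a1 e8

[0] 0x01->0x11 len=3 : e8 e8 c5
[1] 0x0f->0x0b len=3 : f2 72 e8
[2] 0x20->0x1c len=2 : a1 bc
query mem[0x0b]=0xf2, mem[0x0d]=0xe8, mem[0x12]=0xe8, mem[0x1c]=0xa1, mem[0x11]=0xe8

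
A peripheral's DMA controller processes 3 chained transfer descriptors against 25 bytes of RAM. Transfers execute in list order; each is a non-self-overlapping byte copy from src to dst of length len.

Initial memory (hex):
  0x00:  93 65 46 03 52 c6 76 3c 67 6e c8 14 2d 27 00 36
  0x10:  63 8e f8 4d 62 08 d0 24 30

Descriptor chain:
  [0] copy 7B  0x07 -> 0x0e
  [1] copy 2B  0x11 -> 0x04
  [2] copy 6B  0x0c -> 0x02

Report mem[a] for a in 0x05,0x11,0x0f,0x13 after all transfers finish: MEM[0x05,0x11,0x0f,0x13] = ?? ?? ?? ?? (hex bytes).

MEM[0x05,0x11,0x0f,0x13] = 67 c8 67 2d

[0] 0x07->0x0e len=7 : 3c 67 6e c8 14 2d 27
[1] 0x11->0x04 len=2 : c8 14
[2] 0x0c->0x02 len=6 : 2d 27 3c 67 6e c8
query mem[0x05]=0x67, mem[0x11]=0xc8, mem[0x0f]=0x67, mem[0x13]=0x2d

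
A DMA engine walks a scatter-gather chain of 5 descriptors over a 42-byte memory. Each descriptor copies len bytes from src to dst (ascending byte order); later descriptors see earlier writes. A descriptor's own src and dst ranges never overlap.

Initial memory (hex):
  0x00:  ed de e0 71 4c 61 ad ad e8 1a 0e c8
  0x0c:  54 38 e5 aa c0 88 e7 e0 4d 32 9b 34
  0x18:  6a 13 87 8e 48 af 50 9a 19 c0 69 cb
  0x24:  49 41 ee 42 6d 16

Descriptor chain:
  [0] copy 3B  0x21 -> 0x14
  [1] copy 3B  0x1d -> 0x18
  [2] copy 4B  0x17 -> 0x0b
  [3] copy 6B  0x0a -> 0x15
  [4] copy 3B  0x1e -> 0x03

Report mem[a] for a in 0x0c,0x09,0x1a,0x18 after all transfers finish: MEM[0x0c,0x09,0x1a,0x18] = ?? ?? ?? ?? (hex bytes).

D0: mem[0x14..0x16] <- [c0 69 cb]
D1: mem[0x18..0x1a] <- [af 50 9a]
D2: mem[0x0b..0x0e] <- [34 af 50 9a]
D3: mem[0x15..0x1a] <- [0e 34 af 50 9a aa]
D4: mem[0x03..0x05] <- [50 9a 19]
query mem[0x0c]=0xaf, mem[0x09]=0x1a, mem[0x1a]=0xaa, mem[0x18]=0x50

MEM[0x0c,0x09,0x1a,0x18] = af 1a aa 50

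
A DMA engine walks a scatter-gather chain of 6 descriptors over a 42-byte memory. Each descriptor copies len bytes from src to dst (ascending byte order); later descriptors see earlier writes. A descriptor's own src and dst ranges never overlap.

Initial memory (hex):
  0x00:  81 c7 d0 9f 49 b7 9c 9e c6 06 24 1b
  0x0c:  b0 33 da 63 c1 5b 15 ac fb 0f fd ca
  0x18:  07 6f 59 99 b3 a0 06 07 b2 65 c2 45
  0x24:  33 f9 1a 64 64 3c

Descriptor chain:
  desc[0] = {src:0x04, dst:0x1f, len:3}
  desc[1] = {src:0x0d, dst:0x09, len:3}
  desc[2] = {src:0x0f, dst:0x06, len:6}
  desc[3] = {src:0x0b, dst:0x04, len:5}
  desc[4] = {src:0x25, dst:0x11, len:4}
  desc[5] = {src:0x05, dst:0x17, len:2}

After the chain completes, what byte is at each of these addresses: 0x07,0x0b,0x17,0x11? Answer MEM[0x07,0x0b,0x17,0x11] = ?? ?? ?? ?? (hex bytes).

MEM[0x07,0x0b,0x17,0x11] = da fb b0 f9

[0] 0x04->0x1f len=3 : 49 b7 9c
[1] 0x0d->0x09 len=3 : 33 da 63
[2] 0x0f->0x06 len=6 : 63 c1 5b 15 ac fb
[3] 0x0b->0x04 len=5 : fb b0 33 da 63
[4] 0x25->0x11 len=4 : f9 1a 64 64
[5] 0x05->0x17 len=2 : b0 33
query mem[0x07]=0xda, mem[0x0b]=0xfb, mem[0x17]=0xb0, mem[0x11]=0xf9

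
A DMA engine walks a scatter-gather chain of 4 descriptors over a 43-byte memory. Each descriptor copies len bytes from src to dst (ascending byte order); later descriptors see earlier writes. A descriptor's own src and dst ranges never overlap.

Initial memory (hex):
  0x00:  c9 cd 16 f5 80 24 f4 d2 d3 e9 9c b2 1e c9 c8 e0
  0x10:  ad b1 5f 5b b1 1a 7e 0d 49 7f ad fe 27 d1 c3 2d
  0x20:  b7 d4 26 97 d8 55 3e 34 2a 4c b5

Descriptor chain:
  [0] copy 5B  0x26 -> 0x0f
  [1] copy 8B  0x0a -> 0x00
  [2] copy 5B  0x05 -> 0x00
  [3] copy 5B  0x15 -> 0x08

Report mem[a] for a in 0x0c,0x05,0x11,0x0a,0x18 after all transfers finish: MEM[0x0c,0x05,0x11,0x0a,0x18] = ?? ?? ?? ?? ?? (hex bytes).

MEM[0x0c,0x05,0x11,0x0a,0x18] = 7f 3e 2a 0d 49

D0: mem[0x0f..0x13] <- [3e 34 2a 4c b5]
D1: mem[0x00..0x07] <- [9c b2 1e c9 c8 3e 34 2a]
D2: mem[0x00..0x04] <- [3e 34 2a d3 e9]
D3: mem[0x08..0x0c] <- [1a 7e 0d 49 7f]
query mem[0x0c]=0x7f, mem[0x05]=0x3e, mem[0x11]=0x2a, mem[0x0a]=0x0d, mem[0x18]=0x49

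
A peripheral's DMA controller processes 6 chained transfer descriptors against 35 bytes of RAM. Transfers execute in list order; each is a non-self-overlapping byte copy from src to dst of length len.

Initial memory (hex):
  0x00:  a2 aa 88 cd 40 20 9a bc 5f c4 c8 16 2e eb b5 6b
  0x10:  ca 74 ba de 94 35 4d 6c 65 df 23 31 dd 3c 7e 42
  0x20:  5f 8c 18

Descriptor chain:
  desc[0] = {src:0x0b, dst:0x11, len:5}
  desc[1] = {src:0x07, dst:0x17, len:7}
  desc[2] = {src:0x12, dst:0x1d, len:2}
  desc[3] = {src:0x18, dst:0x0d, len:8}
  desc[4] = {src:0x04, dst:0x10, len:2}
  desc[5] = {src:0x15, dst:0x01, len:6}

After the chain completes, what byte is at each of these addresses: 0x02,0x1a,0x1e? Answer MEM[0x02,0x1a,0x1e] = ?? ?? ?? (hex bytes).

[0] 0x0b->0x11 len=5 : 16 2e eb b5 6b
[1] 0x07->0x17 len=7 : bc 5f c4 c8 16 2e eb
[2] 0x12->0x1d len=2 : 2e eb
[3] 0x18->0x0d len=8 : 5f c4 c8 16 2e 2e eb 42
[4] 0x04->0x10 len=2 : 40 20
[5] 0x15->0x01 len=6 : 6b 4d bc 5f c4 c8
query mem[0x02]=0x4d, mem[0x1a]=0xc8, mem[0x1e]=0xeb

MEM[0x02,0x1a,0x1e] = 4d c8 eb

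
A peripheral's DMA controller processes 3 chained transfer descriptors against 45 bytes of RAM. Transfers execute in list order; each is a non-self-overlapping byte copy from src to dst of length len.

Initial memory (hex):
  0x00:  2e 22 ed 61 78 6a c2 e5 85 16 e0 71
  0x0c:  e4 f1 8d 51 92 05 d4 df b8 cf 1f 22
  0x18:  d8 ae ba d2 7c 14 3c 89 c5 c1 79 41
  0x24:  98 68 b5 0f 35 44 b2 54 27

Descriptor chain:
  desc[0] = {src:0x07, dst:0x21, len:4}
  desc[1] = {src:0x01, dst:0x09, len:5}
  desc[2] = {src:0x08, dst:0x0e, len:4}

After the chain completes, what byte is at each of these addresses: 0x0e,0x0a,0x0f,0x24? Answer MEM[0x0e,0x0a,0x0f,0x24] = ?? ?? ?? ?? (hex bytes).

MEM[0x0e,0x0a,0x0f,0x24] = 85 ed 22 e0

  after D0: wrote 4B at 0x21 = e58516e0
  after D1: wrote 5B at 0x09 = 22ed61786a
  after D2: wrote 4B at 0x0e = 8522ed61
query mem[0x0e]=0x85, mem[0x0a]=0xed, mem[0x0f]=0x22, mem[0x24]=0xe0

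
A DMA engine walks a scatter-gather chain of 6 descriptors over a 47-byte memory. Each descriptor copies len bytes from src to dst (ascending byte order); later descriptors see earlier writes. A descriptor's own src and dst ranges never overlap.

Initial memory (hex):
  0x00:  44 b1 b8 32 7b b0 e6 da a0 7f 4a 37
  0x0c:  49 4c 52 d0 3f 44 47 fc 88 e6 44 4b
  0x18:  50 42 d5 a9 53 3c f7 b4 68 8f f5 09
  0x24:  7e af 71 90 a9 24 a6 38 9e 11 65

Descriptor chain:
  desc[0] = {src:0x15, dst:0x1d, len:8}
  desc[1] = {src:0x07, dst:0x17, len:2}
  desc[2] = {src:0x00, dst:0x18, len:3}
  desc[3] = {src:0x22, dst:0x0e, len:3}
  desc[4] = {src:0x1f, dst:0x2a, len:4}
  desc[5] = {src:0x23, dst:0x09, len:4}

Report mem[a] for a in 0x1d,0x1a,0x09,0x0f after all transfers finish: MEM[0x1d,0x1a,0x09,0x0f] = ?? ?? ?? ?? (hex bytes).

#0 dst[0x1d+8] := {0xe6,0x44,0x4b,0x50,0x42,0xd5,0xa9,0x53}
#1 dst[0x17+2] := {0xda,0xa0}
#2 dst[0x18+3] := {0x44,0xb1,0xb8}
#3 dst[0x0e+3] := {0xd5,0xa9,0x53}
#4 dst[0x2a+4] := {0x4b,0x50,0x42,0xd5}
#5 dst[0x09+4] := {0xa9,0x53,0xaf,0x71}
query mem[0x1d]=0xe6, mem[0x1a]=0xb8, mem[0x09]=0xa9, mem[0x0f]=0xa9

MEM[0x1d,0x1a,0x09,0x0f] = e6 b8 a9 a9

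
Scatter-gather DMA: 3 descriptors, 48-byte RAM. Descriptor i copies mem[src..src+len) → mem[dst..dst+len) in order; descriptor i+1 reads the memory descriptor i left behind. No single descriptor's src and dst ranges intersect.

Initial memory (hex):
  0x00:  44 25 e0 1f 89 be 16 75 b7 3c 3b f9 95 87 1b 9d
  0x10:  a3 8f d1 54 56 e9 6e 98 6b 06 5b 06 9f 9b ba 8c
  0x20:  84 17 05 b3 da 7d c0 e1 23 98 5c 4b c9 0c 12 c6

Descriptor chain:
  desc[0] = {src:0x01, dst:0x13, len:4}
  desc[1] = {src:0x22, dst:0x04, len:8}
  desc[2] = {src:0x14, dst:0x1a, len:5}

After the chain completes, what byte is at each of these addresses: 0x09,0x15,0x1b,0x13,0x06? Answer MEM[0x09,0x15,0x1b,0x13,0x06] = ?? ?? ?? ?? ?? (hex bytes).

MEM[0x09,0x15,0x1b,0x13,0x06] = e1 1f 1f 25 da

  after D0: wrote 4B at 0x13 = 25e01f89
  after D1: wrote 8B at 0x04 = 05b3da7dc0e12398
  after D2: wrote 5B at 0x1a = e01f89986b
query mem[0x09]=0xe1, mem[0x15]=0x1f, mem[0x1b]=0x1f, mem[0x13]=0x25, mem[0x06]=0xda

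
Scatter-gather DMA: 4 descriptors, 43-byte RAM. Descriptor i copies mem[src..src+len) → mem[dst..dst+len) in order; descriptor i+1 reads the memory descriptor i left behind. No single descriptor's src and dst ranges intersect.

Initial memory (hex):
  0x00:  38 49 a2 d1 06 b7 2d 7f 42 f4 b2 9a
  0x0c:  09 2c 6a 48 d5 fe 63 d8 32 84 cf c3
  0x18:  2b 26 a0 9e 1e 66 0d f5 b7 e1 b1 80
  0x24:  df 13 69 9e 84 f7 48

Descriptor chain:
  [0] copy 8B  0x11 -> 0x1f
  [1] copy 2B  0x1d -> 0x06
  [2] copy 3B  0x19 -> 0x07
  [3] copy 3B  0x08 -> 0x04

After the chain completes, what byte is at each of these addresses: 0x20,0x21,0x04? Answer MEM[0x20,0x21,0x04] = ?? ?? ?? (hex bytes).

MEM[0x20,0x21,0x04] = 63 d8 a0

#0 dst[0x1f+8] := {0xfe,0x63,0xd8,0x32,0x84,0xcf,0xc3,0x2b}
#1 dst[0x06+2] := {0x66,0x0d}
#2 dst[0x07+3] := {0x26,0xa0,0x9e}
#3 dst[0x04+3] := {0xa0,0x9e,0xb2}
query mem[0x20]=0x63, mem[0x21]=0xd8, mem[0x04]=0xa0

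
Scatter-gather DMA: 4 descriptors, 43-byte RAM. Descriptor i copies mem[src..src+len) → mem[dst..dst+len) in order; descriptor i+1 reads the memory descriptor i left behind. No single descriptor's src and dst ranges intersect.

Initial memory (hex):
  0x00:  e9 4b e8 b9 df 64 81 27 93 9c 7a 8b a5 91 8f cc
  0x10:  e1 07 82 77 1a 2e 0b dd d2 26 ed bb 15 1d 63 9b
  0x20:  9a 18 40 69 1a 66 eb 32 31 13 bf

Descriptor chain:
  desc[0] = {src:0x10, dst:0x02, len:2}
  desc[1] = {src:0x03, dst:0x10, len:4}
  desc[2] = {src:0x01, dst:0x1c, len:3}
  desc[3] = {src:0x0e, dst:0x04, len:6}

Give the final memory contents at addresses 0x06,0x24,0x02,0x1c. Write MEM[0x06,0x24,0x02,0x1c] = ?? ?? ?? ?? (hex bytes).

[0] 0x10->0x02 len=2 : e1 07
[1] 0x03->0x10 len=4 : 07 df 64 81
[2] 0x01->0x1c len=3 : 4b e1 07
[3] 0x0e->0x04 len=6 : 8f cc 07 df 64 81
query mem[0x06]=0x07, mem[0x24]=0x1a, mem[0x02]=0xe1, mem[0x1c]=0x4b

MEM[0x06,0x24,0x02,0x1c] = 07 1a e1 4b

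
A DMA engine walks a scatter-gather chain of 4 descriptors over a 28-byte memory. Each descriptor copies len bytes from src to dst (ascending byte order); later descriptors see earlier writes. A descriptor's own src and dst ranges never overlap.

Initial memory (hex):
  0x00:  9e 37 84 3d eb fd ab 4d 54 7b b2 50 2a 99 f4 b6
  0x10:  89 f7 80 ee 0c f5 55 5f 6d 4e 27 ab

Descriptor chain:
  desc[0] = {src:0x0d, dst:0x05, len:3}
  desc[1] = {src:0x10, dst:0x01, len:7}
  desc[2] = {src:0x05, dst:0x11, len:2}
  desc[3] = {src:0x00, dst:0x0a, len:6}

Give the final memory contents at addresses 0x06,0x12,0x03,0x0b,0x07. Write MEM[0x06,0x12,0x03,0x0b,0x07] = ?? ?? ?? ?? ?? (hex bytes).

MEM[0x06,0x12,0x03,0x0b,0x07] = f5 f5 80 89 55

D0: mem[0x05..0x07] <- [99 f4 b6]
D1: mem[0x01..0x07] <- [89 f7 80 ee 0c f5 55]
D2: mem[0x11..0x12] <- [0c f5]
D3: mem[0x0a..0x0f] <- [9e 89 f7 80 ee 0c]
query mem[0x06]=0xf5, mem[0x12]=0xf5, mem[0x03]=0x80, mem[0x0b]=0x89, mem[0x07]=0x55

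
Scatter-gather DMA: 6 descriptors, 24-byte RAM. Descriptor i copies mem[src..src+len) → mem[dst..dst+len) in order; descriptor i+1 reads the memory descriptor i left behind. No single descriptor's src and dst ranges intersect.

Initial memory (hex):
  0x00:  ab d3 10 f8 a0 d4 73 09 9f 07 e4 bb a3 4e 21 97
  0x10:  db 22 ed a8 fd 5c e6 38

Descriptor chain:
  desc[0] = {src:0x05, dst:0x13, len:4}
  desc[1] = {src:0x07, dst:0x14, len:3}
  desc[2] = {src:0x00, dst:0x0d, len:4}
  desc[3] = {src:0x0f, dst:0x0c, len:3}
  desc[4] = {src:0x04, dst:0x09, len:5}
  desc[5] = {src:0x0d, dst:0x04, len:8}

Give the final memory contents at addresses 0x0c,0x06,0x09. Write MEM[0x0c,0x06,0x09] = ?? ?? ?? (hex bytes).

MEM[0x0c,0x06,0x09] = 09 10 ed

D0: mem[0x13..0x16] <- [d4 73 09 9f]
D1: mem[0x14..0x16] <- [09 9f 07]
D2: mem[0x0d..0x10] <- [ab d3 10 f8]
D3: mem[0x0c..0x0e] <- [10 f8 22]
D4: mem[0x09..0x0d] <- [a0 d4 73 09 9f]
D5: mem[0x04..0x0b] <- [9f 22 10 f8 22 ed d4 09]
query mem[0x0c]=0x09, mem[0x06]=0x10, mem[0x09]=0xed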